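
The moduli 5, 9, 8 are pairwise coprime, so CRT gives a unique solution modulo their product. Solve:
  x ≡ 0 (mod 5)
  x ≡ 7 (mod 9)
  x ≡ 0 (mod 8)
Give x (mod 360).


Moduli 5, 9, 8 are pairwise coprime; by CRT there is a unique solution modulo M = 5 · 9 · 8 = 360.
Solve pairwise, accumulating the modulus:
  Start with x ≡ 0 (mod 5).
  Combine with x ≡ 7 (mod 9): since gcd(5, 9) = 1, we get a unique residue mod 45.
    Write x = 0 + 5·t and substitute into x ≡ 7 (mod 9): 5·t ≡ 7 − 0 = 7 (mod 9).
    The inverse of 5 mod 9 is 2 (since 5·2 = 10 = 1·9 + 1), so t ≡ 2·7 = 14 ≡ 5 (mod 9).
    Then x = 0 + 5·5 = 25, valid modulo lcm(5, 9) = 45: x ≡ 25 (mod 45).
  Combine with x ≡ 0 (mod 8): since gcd(45, 8) = 1, we get a unique residue mod 360.
    Write x = 25 + 45·t and substitute into x ≡ 0 (mod 8): 45·t ≡ 0 − 25 = -25 (mod 8).
    Reduce coefficients mod 8: 5·t ≡ 7 (mod 8).
    The inverse of 5 mod 8 is 5 (since 5·5 = 25 = 3·8 + 1), so t ≡ 5·7 = 35 ≡ 3 (mod 8).
    Then x = 25 + 45·3 = 160, valid modulo lcm(45, 8) = 360: x ≡ 160 (mod 360).
Verify: 160 mod 5 = 0 ✓, 160 mod 9 = 7 ✓, 160 mod 8 = 0 ✓.

x ≡ 160 (mod 360).


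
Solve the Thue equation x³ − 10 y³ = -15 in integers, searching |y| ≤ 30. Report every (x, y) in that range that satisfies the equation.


The equation is x³ - 10y³ = -15. For fixed y, x³ = 10·y³ − 15, so a solution requires the RHS to be a perfect cube.
Strategy: iterate y from -30 to 30, compute RHS = 10·y³ − 15, and check whether it is a (positive or negative) perfect cube.
Check small values of y:
  y = 0: RHS = -15 is not a perfect cube.
  y = 1: RHS = -5 is not a perfect cube.
  y = -1: RHS = -25 is not a perfect cube.
  y = 2: RHS = 65 is not a perfect cube.
  y = -2: RHS = -95 is not a perfect cube.
  y = 3: RHS = 255 is not a perfect cube.
  y = -3: RHS = -285 is not a perfect cube.
Continuing the search up to |y| = 30 finds no solutions either.
No (x, y) in the scanned range satisfies the equation.

No integer solutions with |y| ≤ 30.


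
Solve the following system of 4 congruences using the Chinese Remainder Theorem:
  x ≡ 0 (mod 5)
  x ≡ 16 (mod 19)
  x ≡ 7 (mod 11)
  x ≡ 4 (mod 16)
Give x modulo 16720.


Product of moduli M = 5 · 19 · 11 · 16 = 16720.
Merge one congruence at a time:
  Start: x ≡ 0 (mod 5).
  Combine with x ≡ 16 (mod 19); new modulus lcm = 95.
    Write x = 0 + 5·t and substitute into x ≡ 16 (mod 19): 5·t ≡ 16 − 0 = 16 (mod 19).
    The inverse of 5 mod 19 is 4 (since 5·4 = 20 = 1·19 + 1), so t ≡ 4·16 = 64 ≡ 7 (mod 19).
    Then x = 0 + 5·7 = 35, valid modulo lcm(5, 19) = 95: x ≡ 35 (mod 95).
  Combine with x ≡ 7 (mod 11); new modulus lcm = 1045.
    Write x = 35 + 95·t and substitute into x ≡ 7 (mod 11): 95·t ≡ 7 − 35 = -28 (mod 11).
    Reduce coefficients mod 11: 7·t ≡ 5 (mod 11).
    The inverse of 7 mod 11 is 8 (since 7·8 = 56 = 5·11 + 1), so t ≡ 8·5 = 40 ≡ 7 (mod 11).
    Then x = 35 + 95·7 = 700, valid modulo lcm(95, 11) = 1045: x ≡ 700 (mod 1045).
  Combine with x ≡ 4 (mod 16); new modulus lcm = 16720.
    Write x = 700 + 1045·t and substitute into x ≡ 4 (mod 16): 1045·t ≡ 4 − 700 = -696 (mod 16).
    Reduce coefficients mod 16: 5·t ≡ 8 (mod 16).
    The inverse of 5 mod 16 is 13 (since 5·13 = 65 = 4·16 + 1), so t ≡ 13·8 = 104 ≡ 8 (mod 16).
    Then x = 700 + 1045·8 = 9060, valid modulo lcm(1045, 16) = 16720: x ≡ 9060 (mod 16720).
Verify against each original: 9060 mod 5 = 0, 9060 mod 19 = 16, 9060 mod 11 = 7, 9060 mod 16 = 4.

x ≡ 9060 (mod 16720).


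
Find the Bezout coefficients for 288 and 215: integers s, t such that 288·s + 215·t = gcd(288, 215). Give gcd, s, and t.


Euclidean algorithm on (288, 215) — divide until remainder is 0:
  288 = 1 · 215 + 73
  215 = 2 · 73 + 69
  73 = 1 · 69 + 4
  69 = 17 · 4 + 1
  4 = 4 · 1 + 0
gcd(288, 215) = 1.
Track Bezout coefficients alongside the remainders: start with r₀ = 288 = a·1 + b·0 (s = 1, t = 0) and r₁ = 215 = a·0 + b·1 (s = 0, t = 1); each new remainder r_{k+1} = r_{k-1} − q_k·r_k inherits s_{k+1} = s_{k-1} − q_k·s_k, t_{k+1} = t_{k-1} − q_k·t_k, so r_k = a·s_k + b·t_k at every step:
  q = 1: r = 73, s = 1 − 1·0 = 1, t = 0 − 1·1 = -1  (check: 288·1 + 215·(-1) = 73)
  q = 2: r = 69, s = 0 − 2·1 = -2, t = 1 − 2·(-1) = 3  (check: 288·(-2) + 215·3 = 69)
  q = 1: r = 4, s = 1 − 1·(-2) = 3, t = -1 − 1·3 = -4  (check: 288·3 + 215·(-4) = 4)
  q = 17: r = 1, s = -2 − 17·3 = -53, t = 3 − 17·(-4) = 71  (check: 288·(-53) + 215·71 = 1)
The row with r = 1 (the gcd) gives the Bezout coefficients s = -53, t = 71.
Result: 288 · (-53) + 215 · (71) = 1.

gcd(288, 215) = 1; s = -53, t = 71 (check: 288·(-53) + 215·71 = 1).


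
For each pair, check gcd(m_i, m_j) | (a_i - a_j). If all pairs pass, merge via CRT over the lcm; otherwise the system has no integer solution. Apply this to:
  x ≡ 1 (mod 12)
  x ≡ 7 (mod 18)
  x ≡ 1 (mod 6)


Moduli 12, 18, 6 are not pairwise coprime, so CRT works modulo lcm(m_i) when all pairwise compatibility conditions hold.
Pairwise compatibility: gcd(m_i, m_j) must divide a_i - a_j for every pair.
Merge one congruence at a time:
  Start: x ≡ 1 (mod 12).
  Combine with x ≡ 7 (mod 18): gcd(12, 18) = 6; 7 - 1 = 6, which IS divisible by 6, so compatible.
    Write x = 1 + 12·t and substitute into x ≡ 7 (mod 18): 12·t ≡ 7 − 1 = 6 (mod 18).
    Divide the congruence (and modulus) by g = 6: 2·t ≡ 1 (mod 3).
    The inverse of 2 mod 3 is 2 (since 2·2 = 4 = 1·3 + 1), so t ≡ 2·1 = 2 ≡ 2 (mod 3).
    Then x = 1 + 12·2 = 25, valid modulo lcm(12, 18) = 36: x ≡ 25 (mod 36).
  Combine with x ≡ 1 (mod 6): gcd(36, 6) = 6; 1 - 25 = -24, which IS divisible by 6, so compatible.
    Write x = 25 + 36·t and substitute into x ≡ 1 (mod 6): 36·t ≡ 1 − 25 = -24 (mod 6).
    Divide the congruence (and modulus) by g = 6: 6·t ≡ -4 (mod 1).
    Modulo 1 every t works; take t = 0.
    Then x = 25 + 36·0 = 25, valid modulo lcm(36, 6) = 36: x ≡ 25 (mod 36).
Verify: 25 mod 12 = 1, 25 mod 18 = 7, 25 mod 6 = 1.

x ≡ 25 (mod 36).


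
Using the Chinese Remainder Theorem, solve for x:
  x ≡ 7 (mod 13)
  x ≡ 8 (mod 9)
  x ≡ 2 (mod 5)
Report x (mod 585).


Moduli 13, 9, 5 are pairwise coprime; by CRT there is a unique solution modulo M = 13 · 9 · 5 = 585.
Solve pairwise, accumulating the modulus:
  Start with x ≡ 7 (mod 13).
  Combine with x ≡ 8 (mod 9): since gcd(13, 9) = 1, we get a unique residue mod 117.
    Write x = 7 + 13·t and substitute into x ≡ 8 (mod 9): 13·t ≡ 8 − 7 = 1 (mod 9).
    Reduce coefficients mod 9: 4·t ≡ 1 (mod 9).
    The inverse of 4 mod 9 is 7 (since 4·7 = 28 = 3·9 + 1), so t ≡ 7·1 = 7 ≡ 7 (mod 9).
    Then x = 7 + 13·7 = 98, valid modulo lcm(13, 9) = 117: x ≡ 98 (mod 117).
  Combine with x ≡ 2 (mod 5): since gcd(117, 5) = 1, we get a unique residue mod 585.
    Write x = 98 + 117·t and substitute into x ≡ 2 (mod 5): 117·t ≡ 2 − 98 = -96 (mod 5).
    Reduce coefficients mod 5: 2·t ≡ 4 (mod 5).
    The inverse of 2 mod 5 is 3 (since 2·3 = 6 = 1·5 + 1), so t ≡ 3·4 = 12 ≡ 2 (mod 5).
    Then x = 98 + 117·2 = 332, valid modulo lcm(117, 5) = 585: x ≡ 332 (mod 585).
Verify: 332 mod 13 = 7 ✓, 332 mod 9 = 8 ✓, 332 mod 5 = 2 ✓.

x ≡ 332 (mod 585).


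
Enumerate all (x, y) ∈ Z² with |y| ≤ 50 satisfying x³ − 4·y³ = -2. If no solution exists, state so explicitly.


The equation is x³ - 4y³ = -2. For fixed y, x³ = 4·y³ − 2, so a solution requires the RHS to be a perfect cube.
Strategy: iterate y from -50 to 50, compute RHS = 4·y³ − 2, and check whether it is a (positive or negative) perfect cube.
Check small values of y:
  y = 0: RHS = -2 is not a perfect cube.
  y = 1: RHS = 2 is not a perfect cube.
  y = -1: RHS = -6 is not a perfect cube.
  y = 2: RHS = 30 is not a perfect cube.
  y = -2: RHS = -34 is not a perfect cube.
  y = 3: RHS = 106 is not a perfect cube.
  y = -3: RHS = -110 is not a perfect cube.
Continuing the search up to |y| = 50 finds no solutions either.
No (x, y) in the scanned range satisfies the equation.

No integer solutions with |y| ≤ 50.


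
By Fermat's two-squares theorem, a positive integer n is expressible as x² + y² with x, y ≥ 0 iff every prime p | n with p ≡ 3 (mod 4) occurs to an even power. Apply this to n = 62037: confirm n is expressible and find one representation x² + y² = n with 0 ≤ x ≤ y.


Step 1: Factor n = 62037 = 3^2 · 61 · 113.
Step 2: Check the mod-4 condition on each prime factor: 3 ≡ 3 (mod 4), exponent 2 (must be even); 61 ≡ 1 (mod 4), exponent 1; 113 ≡ 1 (mod 4), exponent 1.
All primes ≡ 3 (mod 4) appear to even exponent (or don't appear), so by the two-squares theorem n IS expressible as a sum of two squares.
Step 3: Build a representation. Group n = k² · m with k = 3 and m = 61 · 113 = 6893 (a product of primes ≡ 1 (mod 4)); a representation of m scales to one of n via (k·x)² + (k·y)² = k²(x² + y²). Each prime p ≡ 1 (mod 4) is itself a sum of two squares; find a² by testing p − a² for a perfect square:
  61: 61 − 1² = 60, 61 − 2² = 57, 61 − 3² = 52, 61 − 4² = 45, 61 − 5² = 36 = 6² ⇒ 61 = 5² + 6².
  113: 113 − 1² = 112, 113 − 2² = 109, 113 − 3² = 104, 113 − 4² = 97, 113 − 5² = 88, 113 − 6² = 77, 113 − 7² = 64 = 8² ⇒ 113 = 7² + 8².
  Combine using the Brahmagupta–Fibonacci identity (a² + b²)(c² + d²) = (ac − bd)² + (ad + bc)² = (ac + bd)² + (ad − bc)²:
  61 · 113 = 6893: from (5² + 6²)(7² + 8²), take (5·7 − 6·8, 5·8 + 6·7) = (35 − 48, 40 + 42) = (-13, 82); dropping signs (only squares matter) gives (13, 82); check 13² + 82² = 169 + 6724 = 6893 ✓.
  Scale by k = 3: (3·13, 3·82) = (39, 246).
Step 4: Order so x ≤ y and verify: 39² + 246² = 1521 + 60516 = 62037 = n. ✓

n = 62037 = 39² + 246² (one valid representation with x ≤ y).


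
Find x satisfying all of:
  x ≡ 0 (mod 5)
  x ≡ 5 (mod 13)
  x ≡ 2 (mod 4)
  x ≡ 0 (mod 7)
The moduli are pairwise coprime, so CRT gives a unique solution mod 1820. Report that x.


Product of moduli M = 5 · 13 · 4 · 7 = 1820.
Merge one congruence at a time:
  Start: x ≡ 0 (mod 5).
  Combine with x ≡ 5 (mod 13); new modulus lcm = 65.
    Write x = 0 + 5·t and substitute into x ≡ 5 (mod 13): 5·t ≡ 5 − 0 = 5 (mod 13).
    The inverse of 5 mod 13 is 8 (since 5·8 = 40 = 3·13 + 1), so t ≡ 8·5 = 40 ≡ 1 (mod 13).
    Then x = 0 + 5·1 = 5, valid modulo lcm(5, 13) = 65: x ≡ 5 (mod 65).
  Combine with x ≡ 2 (mod 4); new modulus lcm = 260.
    Write x = 5 + 65·t and substitute into x ≡ 2 (mod 4): 65·t ≡ 2 − 5 = -3 (mod 4).
    Reduce coefficients mod 4: 1·t ≡ 1 (mod 4).
    So t ≡ 1 (mod 4).
    Then x = 5 + 65·1 = 70, valid modulo lcm(65, 4) = 260: x ≡ 70 (mod 260).
  Combine with x ≡ 0 (mod 7); new modulus lcm = 1820.
    Write x = 70 + 260·t and substitute into x ≡ 0 (mod 7): 260·t ≡ 0 − 70 = -70 (mod 7).
    Reduce coefficients mod 7: 1·t ≡ 0 (mod 7).
    So t ≡ 0 (mod 7).
    Then x = 70 + 260·0 = 70, valid modulo lcm(260, 7) = 1820: x ≡ 70 (mod 1820).
Verify against each original: 70 mod 5 = 0, 70 mod 13 = 5, 70 mod 4 = 2, 70 mod 7 = 0.

x ≡ 70 (mod 1820).


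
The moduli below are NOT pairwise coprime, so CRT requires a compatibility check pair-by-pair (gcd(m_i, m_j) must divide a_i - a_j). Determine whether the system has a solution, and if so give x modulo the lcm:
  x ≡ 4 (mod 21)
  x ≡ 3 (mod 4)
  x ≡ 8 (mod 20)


Moduli 21, 4, 20 are not pairwise coprime, so CRT works modulo lcm(m_i) when all pairwise compatibility conditions hold.
Pairwise compatibility: gcd(m_i, m_j) must divide a_i - a_j for every pair.
Merge one congruence at a time:
  Start: x ≡ 4 (mod 21).
  Combine with x ≡ 3 (mod 4): gcd(21, 4) = 1; 3 - 4 = -1, which IS divisible by 1, so compatible.
    Write x = 4 + 21·t and substitute into x ≡ 3 (mod 4): 21·t ≡ 3 − 4 = -1 (mod 4).
    Reduce coefficients mod 4: 1·t ≡ 3 (mod 4).
    So t ≡ 3 (mod 4).
    Then x = 4 + 21·3 = 67, valid modulo lcm(21, 4) = 84: x ≡ 67 (mod 84).
  Combine with x ≡ 8 (mod 20): gcd(84, 20) = 4, and 8 - 67 = -59 is NOT divisible by 4.
    ⇒ system is inconsistent (no integer solution).

No solution (the system is inconsistent).


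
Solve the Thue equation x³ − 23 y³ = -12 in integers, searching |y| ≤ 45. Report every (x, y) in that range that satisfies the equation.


The equation is x³ - 23y³ = -12. For fixed y, x³ = 23·y³ − 12, so a solution requires the RHS to be a perfect cube.
Strategy: iterate y from -45 to 45, compute RHS = 23·y³ − 12, and check whether it is a (positive or negative) perfect cube.
Check small values of y:
  y = 0: RHS = -12 is not a perfect cube.
  y = 1: RHS = 11 is not a perfect cube.
  y = -1: RHS = -35 is not a perfect cube.
  y = 2: RHS = 172 is not a perfect cube.
  y = -2: RHS = -196 is not a perfect cube.
  y = 3: RHS = 609 is not a perfect cube.
  y = -3: RHS = -633 is not a perfect cube.
Continuing the search up to |y| = 45 finds no solutions either.
No (x, y) in the scanned range satisfies the equation.

No integer solutions with |y| ≤ 45.


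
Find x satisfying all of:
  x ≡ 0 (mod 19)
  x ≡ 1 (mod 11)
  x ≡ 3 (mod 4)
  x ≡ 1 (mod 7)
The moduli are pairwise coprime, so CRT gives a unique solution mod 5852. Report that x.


Product of moduli M = 19 · 11 · 4 · 7 = 5852.
Merge one congruence at a time:
  Start: x ≡ 0 (mod 19).
  Combine with x ≡ 1 (mod 11); new modulus lcm = 209.
    Write x = 0 + 19·t and substitute into x ≡ 1 (mod 11): 19·t ≡ 1 − 0 = 1 (mod 11).
    Reduce coefficients mod 11: 8·t ≡ 1 (mod 11).
    The inverse of 8 mod 11 is 7 (since 8·7 = 56 = 5·11 + 1), so t ≡ 7·1 = 7 ≡ 7 (mod 11).
    Then x = 0 + 19·7 = 133, valid modulo lcm(19, 11) = 209: x ≡ 133 (mod 209).
  Combine with x ≡ 3 (mod 4); new modulus lcm = 836.
    Write x = 133 + 209·t and substitute into x ≡ 3 (mod 4): 209·t ≡ 3 − 133 = -130 (mod 4).
    Reduce coefficients mod 4: 1·t ≡ 2 (mod 4).
    So t ≡ 2 (mod 4).
    Then x = 133 + 209·2 = 551, valid modulo lcm(209, 4) = 836: x ≡ 551 (mod 836).
  Combine with x ≡ 1 (mod 7); new modulus lcm = 5852.
    Write x = 551 + 836·t and substitute into x ≡ 1 (mod 7): 836·t ≡ 1 − 551 = -550 (mod 7).
    Reduce coefficients mod 7: 3·t ≡ 3 (mod 7).
    The inverse of 3 mod 7 is 5 (since 3·5 = 15 = 2·7 + 1), so t ≡ 5·3 = 15 ≡ 1 (mod 7).
    Then x = 551 + 836·1 = 1387, valid modulo lcm(836, 7) = 5852: x ≡ 1387 (mod 5852).
Verify against each original: 1387 mod 19 = 0, 1387 mod 11 = 1, 1387 mod 4 = 3, 1387 mod 7 = 1.

x ≡ 1387 (mod 5852).


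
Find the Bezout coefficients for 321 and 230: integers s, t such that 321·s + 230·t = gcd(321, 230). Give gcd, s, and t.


Euclidean algorithm on (321, 230) — divide until remainder is 0:
  321 = 1 · 230 + 91
  230 = 2 · 91 + 48
  91 = 1 · 48 + 43
  48 = 1 · 43 + 5
  43 = 8 · 5 + 3
  5 = 1 · 3 + 2
  3 = 1 · 2 + 1
  2 = 2 · 1 + 0
gcd(321, 230) = 1.
Track Bezout coefficients alongside the remainders: start with r₀ = 321 = a·1 + b·0 (s = 1, t = 0) and r₁ = 230 = a·0 + b·1 (s = 0, t = 1); each new remainder r_{k+1} = r_{k-1} − q_k·r_k inherits s_{k+1} = s_{k-1} − q_k·s_k, t_{k+1} = t_{k-1} − q_k·t_k, so r_k = a·s_k + b·t_k at every step:
  q = 1: r = 91, s = 1 − 1·0 = 1, t = 0 − 1·1 = -1  (check: 321·1 + 230·(-1) = 91)
  q = 2: r = 48, s = 0 − 2·1 = -2, t = 1 − 2·(-1) = 3  (check: 321·(-2) + 230·3 = 48)
  q = 1: r = 43, s = 1 − 1·(-2) = 3, t = -1 − 1·3 = -4  (check: 321·3 + 230·(-4) = 43)
  q = 1: r = 5, s = -2 − 1·3 = -5, t = 3 − 1·(-4) = 7  (check: 321·(-5) + 230·7 = 5)
  q = 8: r = 3, s = 3 − 8·(-5) = 43, t = -4 − 8·7 = -60  (check: 321·43 + 230·(-60) = 3)
  q = 1: r = 2, s = -5 − 1·43 = -48, t = 7 − 1·(-60) = 67  (check: 321·(-48) + 230·67 = 2)
  q = 1: r = 1, s = 43 − 1·(-48) = 91, t = -60 − 1·67 = -127  (check: 321·91 + 230·(-127) = 1)
The row with r = 1 (the gcd) gives the Bezout coefficients s = 91, t = -127.
Result: 321 · (91) + 230 · (-127) = 1.

gcd(321, 230) = 1; s = 91, t = -127 (check: 321·91 + 230·(-127) = 1).


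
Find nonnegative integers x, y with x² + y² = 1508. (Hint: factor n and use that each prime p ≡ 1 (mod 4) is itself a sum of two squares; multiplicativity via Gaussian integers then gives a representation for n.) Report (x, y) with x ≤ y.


Step 1: Factor n = 1508 = 2^2 · 13 · 29.
Step 2: Check the mod-4 condition on each prime factor: 2 = 2 (special); 13 ≡ 1 (mod 4), exponent 1; 29 ≡ 1 (mod 4), exponent 1.
All primes ≡ 3 (mod 4) appear to even exponent (or don't appear), so by the two-squares theorem n IS expressible as a sum of two squares.
Step 3: Build a representation. Group n = k² · m with k = 2 and m = 13 · 29 = 377 (a product of primes ≡ 1 (mod 4)); a representation of m scales to one of n via (k·x)² + (k·y)² = k²(x² + y²). Each prime p ≡ 1 (mod 4) is itself a sum of two squares; find a² by testing p − a² for a perfect square:
  13: 13 − 1² = 12, 13 − 2² = 9 = 3² ⇒ 13 = 2² + 3².
  29: 29 − 1² = 28, 29 − 2² = 25 = 5² ⇒ 29 = 2² + 5².
  Combine using the Brahmagupta–Fibonacci identity (a² + b²)(c² + d²) = (ac − bd)² + (ad + bc)² = (ac + bd)² + (ad − bc)²:
  13 · 29 = 377: from (2² + 3²)(2² + 5²), take (2·2 − 3·5, 2·5 + 3·2) = (4 − 15, 10 + 6) = (-11, 16); dropping signs (only squares matter) gives (11, 16); check 11² + 16² = 121 + 256 = 377 ✓.
  Scale by k = 2: (2·11, 2·16) = (22, 32).
Step 4: Order so x ≤ y and verify: 22² + 32² = 484 + 1024 = 1508 = n. ✓

n = 1508 = 22² + 32² (one valid representation with x ≤ y).


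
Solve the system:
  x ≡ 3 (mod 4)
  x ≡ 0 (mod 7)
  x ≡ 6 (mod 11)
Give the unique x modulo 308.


Moduli 4, 7, 11 are pairwise coprime; by CRT there is a unique solution modulo M = 4 · 7 · 11 = 308.
Solve pairwise, accumulating the modulus:
  Start with x ≡ 3 (mod 4).
  Combine with x ≡ 0 (mod 7): since gcd(4, 7) = 1, we get a unique residue mod 28.
    Write x = 3 + 4·t and substitute into x ≡ 0 (mod 7): 4·t ≡ 0 − 3 = -3 (mod 7).
    Reduce coefficients mod 7: 4·t ≡ 4 (mod 7).
    The inverse of 4 mod 7 is 2 (since 4·2 = 8 = 1·7 + 1), so t ≡ 2·4 = 8 ≡ 1 (mod 7).
    Then x = 3 + 4·1 = 7, valid modulo lcm(4, 7) = 28: x ≡ 7 (mod 28).
  Combine with x ≡ 6 (mod 11): since gcd(28, 11) = 1, we get a unique residue mod 308.
    Write x = 7 + 28·t and substitute into x ≡ 6 (mod 11): 28·t ≡ 6 − 7 = -1 (mod 11).
    Reduce coefficients mod 11: 6·t ≡ 10 (mod 11).
    The inverse of 6 mod 11 is 2 (since 6·2 = 12 = 1·11 + 1), so t ≡ 2·10 = 20 ≡ 9 (mod 11).
    Then x = 7 + 28·9 = 259, valid modulo lcm(28, 11) = 308: x ≡ 259 (mod 308).
Verify: 259 mod 4 = 3 ✓, 259 mod 7 = 0 ✓, 259 mod 11 = 6 ✓.

x ≡ 259 (mod 308).


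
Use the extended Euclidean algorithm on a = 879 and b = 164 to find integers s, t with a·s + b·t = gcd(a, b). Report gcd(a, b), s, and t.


Euclidean algorithm on (879, 164) — divide until remainder is 0:
  879 = 5 · 164 + 59
  164 = 2 · 59 + 46
  59 = 1 · 46 + 13
  46 = 3 · 13 + 7
  13 = 1 · 7 + 6
  7 = 1 · 6 + 1
  6 = 6 · 1 + 0
gcd(879, 164) = 1.
Track Bezout coefficients alongside the remainders: start with r₀ = 879 = a·1 + b·0 (s = 1, t = 0) and r₁ = 164 = a·0 + b·1 (s = 0, t = 1); each new remainder r_{k+1} = r_{k-1} − q_k·r_k inherits s_{k+1} = s_{k-1} − q_k·s_k, t_{k+1} = t_{k-1} − q_k·t_k, so r_k = a·s_k + b·t_k at every step:
  q = 5: r = 59, s = 1 − 5·0 = 1, t = 0 − 5·1 = -5  (check: 879·1 + 164·(-5) = 59)
  q = 2: r = 46, s = 0 − 2·1 = -2, t = 1 − 2·(-5) = 11  (check: 879·(-2) + 164·11 = 46)
  q = 1: r = 13, s = 1 − 1·(-2) = 3, t = -5 − 1·11 = -16  (check: 879·3 + 164·(-16) = 13)
  q = 3: r = 7, s = -2 − 3·3 = -11, t = 11 − 3·(-16) = 59  (check: 879·(-11) + 164·59 = 7)
  q = 1: r = 6, s = 3 − 1·(-11) = 14, t = -16 − 1·59 = -75  (check: 879·14 + 164·(-75) = 6)
  q = 1: r = 1, s = -11 − 1·14 = -25, t = 59 − 1·(-75) = 134  (check: 879·(-25) + 164·134 = 1)
The row with r = 1 (the gcd) gives the Bezout coefficients s = -25, t = 134.
Result: 879 · (-25) + 164 · (134) = 1.

gcd(879, 164) = 1; s = -25, t = 134 (check: 879·(-25) + 164·134 = 1).


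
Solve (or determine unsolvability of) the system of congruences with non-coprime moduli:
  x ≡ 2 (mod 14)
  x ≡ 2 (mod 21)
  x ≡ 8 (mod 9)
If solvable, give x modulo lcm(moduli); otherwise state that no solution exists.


Moduli 14, 21, 9 are not pairwise coprime, so CRT works modulo lcm(m_i) when all pairwise compatibility conditions hold.
Pairwise compatibility: gcd(m_i, m_j) must divide a_i - a_j for every pair.
Merge one congruence at a time:
  Start: x ≡ 2 (mod 14).
  Combine with x ≡ 2 (mod 21): gcd(14, 21) = 7; 2 - 2 = 0, which IS divisible by 7, so compatible.
    Write x = 2 + 14·t and substitute into x ≡ 2 (mod 21): 14·t ≡ 2 − 2 = 0 (mod 21).
    Divide the congruence (and modulus) by g = 7: 2·t ≡ 0 (mod 3).
    The inverse of 2 mod 3 is 2 (since 2·2 = 4 = 1·3 + 1), so t ≡ 2·0 = 0 ≡ 0 (mod 3).
    Then x = 2 + 14·0 = 2, valid modulo lcm(14, 21) = 42: x ≡ 2 (mod 42).
  Combine with x ≡ 8 (mod 9): gcd(42, 9) = 3; 8 - 2 = 6, which IS divisible by 3, so compatible.
    Write x = 2 + 42·t and substitute into x ≡ 8 (mod 9): 42·t ≡ 8 − 2 = 6 (mod 9).
    Divide the congruence (and modulus) by g = 3: 14·t ≡ 2 (mod 3).
    Reduce coefficients mod 3: 2·t ≡ 2 (mod 3).
    The inverse of 2 mod 3 is 2 (since 2·2 = 4 = 1·3 + 1), so t ≡ 2·2 = 4 ≡ 1 (mod 3).
    Then x = 2 + 42·1 = 44, valid modulo lcm(42, 9) = 126: x ≡ 44 (mod 126).
Verify: 44 mod 14 = 2, 44 mod 21 = 2, 44 mod 9 = 8.

x ≡ 44 (mod 126).


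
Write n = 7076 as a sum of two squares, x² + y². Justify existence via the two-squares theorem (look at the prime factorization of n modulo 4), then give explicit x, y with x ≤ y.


Step 1: Factor n = 7076 = 2^2 · 29 · 61.
Step 2: Check the mod-4 condition on each prime factor: 2 = 2 (special); 29 ≡ 1 (mod 4), exponent 1; 61 ≡ 1 (mod 4), exponent 1.
All primes ≡ 3 (mod 4) appear to even exponent (or don't appear), so by the two-squares theorem n IS expressible as a sum of two squares.
Step 3: Build a representation. Group n = k² · m with k = 2 and m = 29 · 61 = 1769 (a product of primes ≡ 1 (mod 4)); a representation of m scales to one of n via (k·x)² + (k·y)² = k²(x² + y²). Each prime p ≡ 1 (mod 4) is itself a sum of two squares; find a² by testing p − a² for a perfect square:
  29: 29 − 1² = 28, 29 − 2² = 25 = 5² ⇒ 29 = 2² + 5².
  61: 61 − 1² = 60, 61 − 2² = 57, 61 − 3² = 52, 61 − 4² = 45, 61 − 5² = 36 = 6² ⇒ 61 = 5² + 6².
  Combine using the Brahmagupta–Fibonacci identity (a² + b²)(c² + d²) = (ac − bd)² + (ad + bc)² = (ac + bd)² + (ad − bc)²:
  29 · 61 = 1769: from (2² + 5²)(5² + 6²), take (2·5 − 5·6, 2·6 + 5·5) = (10 − 30, 12 + 25) = (-20, 37); dropping signs (only squares matter) gives (20, 37); check 20² + 37² = 400 + 1369 = 1769 ✓.
  Scale by k = 2: (2·20, 2·37) = (40, 74).
Step 4: Order so x ≤ y and verify: 40² + 74² = 1600 + 5476 = 7076 = n. ✓

n = 7076 = 40² + 74² (one valid representation with x ≤ y).


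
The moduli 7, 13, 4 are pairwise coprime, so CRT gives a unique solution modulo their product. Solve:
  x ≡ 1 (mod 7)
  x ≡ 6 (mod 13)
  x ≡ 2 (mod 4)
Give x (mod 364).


Moduli 7, 13, 4 are pairwise coprime; by CRT there is a unique solution modulo M = 7 · 13 · 4 = 364.
Solve pairwise, accumulating the modulus:
  Start with x ≡ 1 (mod 7).
  Combine with x ≡ 6 (mod 13): since gcd(7, 13) = 1, we get a unique residue mod 91.
    Write x = 1 + 7·t and substitute into x ≡ 6 (mod 13): 7·t ≡ 6 − 1 = 5 (mod 13).
    The inverse of 7 mod 13 is 2 (since 7·2 = 14 = 1·13 + 1), so t ≡ 2·5 = 10 ≡ 10 (mod 13).
    Then x = 1 + 7·10 = 71, valid modulo lcm(7, 13) = 91: x ≡ 71 (mod 91).
  Combine with x ≡ 2 (mod 4): since gcd(91, 4) = 1, we get a unique residue mod 364.
    Write x = 71 + 91·t and substitute into x ≡ 2 (mod 4): 91·t ≡ 2 − 71 = -69 (mod 4).
    Reduce coefficients mod 4: 3·t ≡ 3 (mod 4).
    The inverse of 3 mod 4 is 3 (since 3·3 = 9 = 2·4 + 1), so t ≡ 3·3 = 9 ≡ 1 (mod 4).
    Then x = 71 + 91·1 = 162, valid modulo lcm(91, 4) = 364: x ≡ 162 (mod 364).
Verify: 162 mod 7 = 1 ✓, 162 mod 13 = 6 ✓, 162 mod 4 = 2 ✓.

x ≡ 162 (mod 364).


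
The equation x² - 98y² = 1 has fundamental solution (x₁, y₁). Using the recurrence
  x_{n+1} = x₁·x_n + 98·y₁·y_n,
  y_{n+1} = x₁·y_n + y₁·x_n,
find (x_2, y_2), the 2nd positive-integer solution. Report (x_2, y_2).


Step 1: Find the fundamental solution (x₁, y₁) of x² - 98y² = 1.
  Expand √98 as a continued fraction. a₀ = ⌊√98⌋ = 9; iterate m_{k+1} = d_k·a_k − m_k, d_{k+1} = (98 − m_{k+1}²)/d_k, a_{k+1} = ⌊(a₀ + m_{k+1})/d_{k+1}⌋ (starting m₀ = 0, d₀ = 1), with convergents p_k = a_k·p_{k-1} + p_{k-2}, q_k = a_k·q_{k-1} + q_{k-2} (p₋₁ = 1, q₋₁ = 0):
  k = 0: a₀ = 9; p₀/q₀ = 9/1; p₀² − 98·q₀² = 81 − 98 = -17.
  k = 1: m = 9, d = 17, a = ⌊(9 + 9)/17⌋ = 1; p/q = (1·9 + 1)/(1·1 + 0) = 10/1; p² − 98·q² = 100 − 98 = 2.
  k = 2: m = 8, d = 2, a = ⌊(9 + 8)/2⌋ = 8; p/q = (8·10 + 9)/(8·1 + 1) = 89/9; p² − 98·q² = 7921 − 7938 = -17.
  k = 3: m = 8, d = 17, a = ⌊(9 + 8)/17⌋ = 1; p/q = (1·89 + 10)/(1·9 + 1) = 99/10; p² − 98·q² = 9801 − 9800 = 1.
  The first convergent with p² − 98·q² = 1 gives the fundamental solution (x₁, y₁) = (99, 10).
Step 2: Apply the recurrence (x_{n+1}, y_{n+1}) = (x₁x_n + 98y₁y_n, x₁y_n + y₁x_n) repeatedly.
  From (x_1, y_1) = (99, 10): x_2 = 99·99 + 98·10·10 = 19601; y_2 = 99·10 + 10·99 = 1980.
Step 3: Verify x_2² - 98·y_2² = 384199201 - 384199200 = 1 (should be 1). ✓

(x_1, y_1) = (99, 10); (x_2, y_2) = (19601, 1980).


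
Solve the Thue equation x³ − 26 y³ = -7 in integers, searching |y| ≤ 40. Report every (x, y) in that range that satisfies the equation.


The equation is x³ - 26y³ = -7. For fixed y, x³ = 26·y³ − 7, so a solution requires the RHS to be a perfect cube.
Strategy: iterate y from -40 to 40, compute RHS = 26·y³ − 7, and check whether it is a (positive or negative) perfect cube.
Check small values of y:
  y = 0: RHS = -7 is not a perfect cube.
  y = 1: RHS = 19 is not a perfect cube.
  y = -1: RHS = -33 is not a perfect cube.
  y = 2: RHS = 201 is not a perfect cube.
  y = -2: RHS = -215 is not a perfect cube.
  y = 3: RHS = 695 is not a perfect cube.
  y = -3: RHS = -709 is not a perfect cube.
Continuing the search up to |y| = 40 finds no solutions either.
No (x, y) in the scanned range satisfies the equation.

No integer solutions with |y| ≤ 40.


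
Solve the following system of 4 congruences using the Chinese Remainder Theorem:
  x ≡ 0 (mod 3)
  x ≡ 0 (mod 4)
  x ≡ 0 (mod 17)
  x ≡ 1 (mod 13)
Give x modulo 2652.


Product of moduli M = 3 · 4 · 17 · 13 = 2652.
Merge one congruence at a time:
  Start: x ≡ 0 (mod 3).
  Combine with x ≡ 0 (mod 4); new modulus lcm = 12.
    Write x = 0 + 3·t and substitute into x ≡ 0 (mod 4): 3·t ≡ 0 − 0 = 0 (mod 4).
    The inverse of 3 mod 4 is 3 (since 3·3 = 9 = 2·4 + 1), so t ≡ 3·0 = 0 ≡ 0 (mod 4).
    Then x = 0 + 3·0 = 0, valid modulo lcm(3, 4) = 12: x ≡ 0 (mod 12).
  Combine with x ≡ 0 (mod 17); new modulus lcm = 204.
    Write x = 0 + 12·t and substitute into x ≡ 0 (mod 17): 12·t ≡ 0 − 0 = 0 (mod 17).
    The inverse of 12 mod 17 is 10 (since 12·10 = 120 = 7·17 + 1), so t ≡ 10·0 = 0 ≡ 0 (mod 17).
    Then x = 0 + 12·0 = 0, valid modulo lcm(12, 17) = 204: x ≡ 0 (mod 204).
  Combine with x ≡ 1 (mod 13); new modulus lcm = 2652.
    Write x = 0 + 204·t and substitute into x ≡ 1 (mod 13): 204·t ≡ 1 − 0 = 1 (mod 13).
    Reduce coefficients mod 13: 9·t ≡ 1 (mod 13).
    The inverse of 9 mod 13 is 3 (since 9·3 = 27 = 2·13 + 1), so t ≡ 3·1 = 3 ≡ 3 (mod 13).
    Then x = 0 + 204·3 = 612, valid modulo lcm(204, 13) = 2652: x ≡ 612 (mod 2652).
Verify against each original: 612 mod 3 = 0, 612 mod 4 = 0, 612 mod 17 = 0, 612 mod 13 = 1.

x ≡ 612 (mod 2652).


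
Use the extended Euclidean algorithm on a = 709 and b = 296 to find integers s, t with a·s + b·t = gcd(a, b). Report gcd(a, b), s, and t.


Euclidean algorithm on (709, 296) — divide until remainder is 0:
  709 = 2 · 296 + 117
  296 = 2 · 117 + 62
  117 = 1 · 62 + 55
  62 = 1 · 55 + 7
  55 = 7 · 7 + 6
  7 = 1 · 6 + 1
  6 = 6 · 1 + 0
gcd(709, 296) = 1.
Track Bezout coefficients alongside the remainders: start with r₀ = 709 = a·1 + b·0 (s = 1, t = 0) and r₁ = 296 = a·0 + b·1 (s = 0, t = 1); each new remainder r_{k+1} = r_{k-1} − q_k·r_k inherits s_{k+1} = s_{k-1} − q_k·s_k, t_{k+1} = t_{k-1} − q_k·t_k, so r_k = a·s_k + b·t_k at every step:
  q = 2: r = 117, s = 1 − 2·0 = 1, t = 0 − 2·1 = -2  (check: 709·1 + 296·(-2) = 117)
  q = 2: r = 62, s = 0 − 2·1 = -2, t = 1 − 2·(-2) = 5  (check: 709·(-2) + 296·5 = 62)
  q = 1: r = 55, s = 1 − 1·(-2) = 3, t = -2 − 1·5 = -7  (check: 709·3 + 296·(-7) = 55)
  q = 1: r = 7, s = -2 − 1·3 = -5, t = 5 − 1·(-7) = 12  (check: 709·(-5) + 296·12 = 7)
  q = 7: r = 6, s = 3 − 7·(-5) = 38, t = -7 − 7·12 = -91  (check: 709·38 + 296·(-91) = 6)
  q = 1: r = 1, s = -5 − 1·38 = -43, t = 12 − 1·(-91) = 103  (check: 709·(-43) + 296·103 = 1)
The row with r = 1 (the gcd) gives the Bezout coefficients s = -43, t = 103.
Result: 709 · (-43) + 296 · (103) = 1.

gcd(709, 296) = 1; s = -43, t = 103 (check: 709·(-43) + 296·103 = 1).


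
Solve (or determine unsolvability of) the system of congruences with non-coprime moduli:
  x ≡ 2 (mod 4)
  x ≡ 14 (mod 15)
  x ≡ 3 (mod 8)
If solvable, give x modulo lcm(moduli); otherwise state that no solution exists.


Moduli 4, 15, 8 are not pairwise coprime, so CRT works modulo lcm(m_i) when all pairwise compatibility conditions hold.
Pairwise compatibility: gcd(m_i, m_j) must divide a_i - a_j for every pair.
Merge one congruence at a time:
  Start: x ≡ 2 (mod 4).
  Combine with x ≡ 14 (mod 15): gcd(4, 15) = 1; 14 - 2 = 12, which IS divisible by 1, so compatible.
    Write x = 2 + 4·t and substitute into x ≡ 14 (mod 15): 4·t ≡ 14 − 2 = 12 (mod 15).
    The inverse of 4 mod 15 is 4 (since 4·4 = 16 = 1·15 + 1), so t ≡ 4·12 = 48 ≡ 3 (mod 15).
    Then x = 2 + 4·3 = 14, valid modulo lcm(4, 15) = 60: x ≡ 14 (mod 60).
  Combine with x ≡ 3 (mod 8): gcd(60, 8) = 4, and 3 - 14 = -11 is NOT divisible by 4.
    ⇒ system is inconsistent (no integer solution).

No solution (the system is inconsistent).


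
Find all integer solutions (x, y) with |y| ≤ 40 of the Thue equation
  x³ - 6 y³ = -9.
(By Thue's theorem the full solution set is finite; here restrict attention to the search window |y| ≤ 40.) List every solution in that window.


The equation is x³ - 6y³ = -9. For fixed y, x³ = 6·y³ − 9, so a solution requires the RHS to be a perfect cube.
Strategy: iterate y from -40 to 40, compute RHS = 6·y³ − 9, and check whether it is a (positive or negative) perfect cube.
Check small values of y:
  y = 0: RHS = -9 is not a perfect cube.
  y = 1: RHS = -3 is not a perfect cube.
  y = -1: RHS = -15 is not a perfect cube.
  y = 2: RHS = 39 is not a perfect cube.
  y = -2: RHS = -57 is not a perfect cube.
  y = 3: RHS = 153 is not a perfect cube.
  y = -3: RHS = -171 is not a perfect cube.
Continuing the search up to |y| = 40 finds no solutions either.
No (x, y) in the scanned range satisfies the equation.

No integer solutions with |y| ≤ 40.


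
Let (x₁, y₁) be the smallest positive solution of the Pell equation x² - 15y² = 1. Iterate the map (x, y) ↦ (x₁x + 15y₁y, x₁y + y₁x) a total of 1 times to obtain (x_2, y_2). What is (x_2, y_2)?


Step 1: Find the fundamental solution (x₁, y₁) of x² - 15y² = 1.
  Expand √15 as a continued fraction. a₀ = ⌊√15⌋ = 3; iterate m_{k+1} = d_k·a_k − m_k, d_{k+1} = (15 − m_{k+1}²)/d_k, a_{k+1} = ⌊(a₀ + m_{k+1})/d_{k+1}⌋ (starting m₀ = 0, d₀ = 1), with convergents p_k = a_k·p_{k-1} + p_{k-2}, q_k = a_k·q_{k-1} + q_{k-2} (p₋₁ = 1, q₋₁ = 0):
  k = 0: a₀ = 3; p₀/q₀ = 3/1; p₀² − 15·q₀² = 9 − 15 = -6.
  k = 1: m = 3, d = 6, a = ⌊(3 + 3)/6⌋ = 1; p/q = (1·3 + 1)/(1·1 + 0) = 4/1; p² − 15·q² = 16 − 15 = 1.
  The first convergent with p² − 15·q² = 1 gives the fundamental solution (x₁, y₁) = (4, 1).
Step 2: Apply the recurrence (x_{n+1}, y_{n+1}) = (x₁x_n + 15y₁y_n, x₁y_n + y₁x_n) repeatedly.
  From (x_1, y_1) = (4, 1): x_2 = 4·4 + 15·1·1 = 31; y_2 = 4·1 + 1·4 = 8.
Step 3: Verify x_2² - 15·y_2² = 961 - 960 = 1 (should be 1). ✓

(x_1, y_1) = (4, 1); (x_2, y_2) = (31, 8).


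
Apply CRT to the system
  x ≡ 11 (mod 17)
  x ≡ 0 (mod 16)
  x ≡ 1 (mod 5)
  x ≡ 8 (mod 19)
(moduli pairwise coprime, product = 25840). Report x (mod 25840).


Product of moduli M = 17 · 16 · 5 · 19 = 25840.
Merge one congruence at a time:
  Start: x ≡ 11 (mod 17).
  Combine with x ≡ 0 (mod 16); new modulus lcm = 272.
    Write x = 11 + 17·t and substitute into x ≡ 0 (mod 16): 17·t ≡ 0 − 11 = -11 (mod 16).
    Reduce coefficients mod 16: 1·t ≡ 5 (mod 16).
    So t ≡ 5 (mod 16).
    Then x = 11 + 17·5 = 96, valid modulo lcm(17, 16) = 272: x ≡ 96 (mod 272).
  Combine with x ≡ 1 (mod 5); new modulus lcm = 1360.
    Write x = 96 + 272·t and substitute into x ≡ 1 (mod 5): 272·t ≡ 1 − 96 = -95 (mod 5).
    Reduce coefficients mod 5: 2·t ≡ 0 (mod 5).
    The inverse of 2 mod 5 is 3 (since 2·3 = 6 = 1·5 + 1), so t ≡ 3·0 = 0 ≡ 0 (mod 5).
    Then x = 96 + 272·0 = 96, valid modulo lcm(272, 5) = 1360: x ≡ 96 (mod 1360).
  Combine with x ≡ 8 (mod 19); new modulus lcm = 25840.
    Write x = 96 + 1360·t and substitute into x ≡ 8 (mod 19): 1360·t ≡ 8 − 96 = -88 (mod 19).
    Reduce coefficients mod 19: 11·t ≡ 7 (mod 19).
    The inverse of 11 mod 19 is 7 (since 11·7 = 77 = 4·19 + 1), so t ≡ 7·7 = 49 ≡ 11 (mod 19).
    Then x = 96 + 1360·11 = 15056, valid modulo lcm(1360, 19) = 25840: x ≡ 15056 (mod 25840).
Verify against each original: 15056 mod 17 = 11, 15056 mod 16 = 0, 15056 mod 5 = 1, 15056 mod 19 = 8.

x ≡ 15056 (mod 25840).


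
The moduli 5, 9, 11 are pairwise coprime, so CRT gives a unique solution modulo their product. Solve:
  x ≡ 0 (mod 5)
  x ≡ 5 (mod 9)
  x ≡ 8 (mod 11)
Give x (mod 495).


Moduli 5, 9, 11 are pairwise coprime; by CRT there is a unique solution modulo M = 5 · 9 · 11 = 495.
Solve pairwise, accumulating the modulus:
  Start with x ≡ 0 (mod 5).
  Combine with x ≡ 5 (mod 9): since gcd(5, 9) = 1, we get a unique residue mod 45.
    Write x = 0 + 5·t and substitute into x ≡ 5 (mod 9): 5·t ≡ 5 − 0 = 5 (mod 9).
    The inverse of 5 mod 9 is 2 (since 5·2 = 10 = 1·9 + 1), so t ≡ 2·5 = 10 ≡ 1 (mod 9).
    Then x = 0 + 5·1 = 5, valid modulo lcm(5, 9) = 45: x ≡ 5 (mod 45).
  Combine with x ≡ 8 (mod 11): since gcd(45, 11) = 1, we get a unique residue mod 495.
    Write x = 5 + 45·t and substitute into x ≡ 8 (mod 11): 45·t ≡ 8 − 5 = 3 (mod 11).
    Reduce coefficients mod 11: 1·t ≡ 3 (mod 11).
    So t ≡ 3 (mod 11).
    Then x = 5 + 45·3 = 140, valid modulo lcm(45, 11) = 495: x ≡ 140 (mod 495).
Verify: 140 mod 5 = 0 ✓, 140 mod 9 = 5 ✓, 140 mod 11 = 8 ✓.

x ≡ 140 (mod 495).


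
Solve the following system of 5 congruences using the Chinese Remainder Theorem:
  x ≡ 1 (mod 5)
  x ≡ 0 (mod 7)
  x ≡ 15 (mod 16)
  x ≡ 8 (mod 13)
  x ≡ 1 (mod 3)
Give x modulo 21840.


Product of moduli M = 5 · 7 · 16 · 13 · 3 = 21840.
Merge one congruence at a time:
  Start: x ≡ 1 (mod 5).
  Combine with x ≡ 0 (mod 7); new modulus lcm = 35.
    Write x = 1 + 5·t and substitute into x ≡ 0 (mod 7): 5·t ≡ 0 − 1 = -1 (mod 7).
    Reduce coefficients mod 7: 5·t ≡ 6 (mod 7).
    The inverse of 5 mod 7 is 3 (since 5·3 = 15 = 2·7 + 1), so t ≡ 3·6 = 18 ≡ 4 (mod 7).
    Then x = 1 + 5·4 = 21, valid modulo lcm(5, 7) = 35: x ≡ 21 (mod 35).
  Combine with x ≡ 15 (mod 16); new modulus lcm = 560.
    Write x = 21 + 35·t and substitute into x ≡ 15 (mod 16): 35·t ≡ 15 − 21 = -6 (mod 16).
    Reduce coefficients mod 16: 3·t ≡ 10 (mod 16).
    The inverse of 3 mod 16 is 11 (since 3·11 = 33 = 2·16 + 1), so t ≡ 11·10 = 110 ≡ 14 (mod 16).
    Then x = 21 + 35·14 = 511, valid modulo lcm(35, 16) = 560: x ≡ 511 (mod 560).
  Combine with x ≡ 8 (mod 13); new modulus lcm = 7280.
    Write x = 511 + 560·t and substitute into x ≡ 8 (mod 13): 560·t ≡ 8 − 511 = -503 (mod 13).
    Reduce coefficients mod 13: 1·t ≡ 4 (mod 13).
    So t ≡ 4 (mod 13).
    Then x = 511 + 560·4 = 2751, valid modulo lcm(560, 13) = 7280: x ≡ 2751 (mod 7280).
  Combine with x ≡ 1 (mod 3); new modulus lcm = 21840.
    Write x = 2751 + 7280·t and substitute into x ≡ 1 (mod 3): 7280·t ≡ 1 − 2751 = -2750 (mod 3).
    Reduce coefficients mod 3: 2·t ≡ 1 (mod 3).
    The inverse of 2 mod 3 is 2 (since 2·2 = 4 = 1·3 + 1), so t ≡ 2·1 = 2 ≡ 2 (mod 3).
    Then x = 2751 + 7280·2 = 17311, valid modulo lcm(7280, 3) = 21840: x ≡ 17311 (mod 21840).
Verify against each original: 17311 mod 5 = 1, 17311 mod 7 = 0, 17311 mod 16 = 15, 17311 mod 13 = 8, 17311 mod 3 = 1.

x ≡ 17311 (mod 21840).


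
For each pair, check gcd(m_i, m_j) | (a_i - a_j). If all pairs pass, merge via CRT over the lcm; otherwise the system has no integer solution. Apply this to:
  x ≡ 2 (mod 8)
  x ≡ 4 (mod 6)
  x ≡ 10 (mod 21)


Moduli 8, 6, 21 are not pairwise coprime, so CRT works modulo lcm(m_i) when all pairwise compatibility conditions hold.
Pairwise compatibility: gcd(m_i, m_j) must divide a_i - a_j for every pair.
Merge one congruence at a time:
  Start: x ≡ 2 (mod 8).
  Combine with x ≡ 4 (mod 6): gcd(8, 6) = 2; 4 - 2 = 2, which IS divisible by 2, so compatible.
    Write x = 2 + 8·t and substitute into x ≡ 4 (mod 6): 8·t ≡ 4 − 2 = 2 (mod 6).
    Divide the congruence (and modulus) by g = 2: 4·t ≡ 1 (mod 3).
    Reduce coefficients mod 3: 1·t ≡ 1 (mod 3).
    So t ≡ 1 (mod 3).
    Then x = 2 + 8·1 = 10, valid modulo lcm(8, 6) = 24: x ≡ 10 (mod 24).
  Combine with x ≡ 10 (mod 21): gcd(24, 21) = 3; 10 - 10 = 0, which IS divisible by 3, so compatible.
    Write x = 10 + 24·t and substitute into x ≡ 10 (mod 21): 24·t ≡ 10 − 10 = 0 (mod 21).
    Divide the congruence (and modulus) by g = 3: 8·t ≡ 0 (mod 7).
    Reduce coefficients mod 7: 1·t ≡ 0 (mod 7).
    So t ≡ 0 (mod 7).
    Then x = 10 + 24·0 = 10, valid modulo lcm(24, 21) = 168: x ≡ 10 (mod 168).
Verify: 10 mod 8 = 2, 10 mod 6 = 4, 10 mod 21 = 10.

x ≡ 10 (mod 168).


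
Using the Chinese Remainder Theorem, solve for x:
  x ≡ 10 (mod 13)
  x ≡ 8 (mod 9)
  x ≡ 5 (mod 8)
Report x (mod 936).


Moduli 13, 9, 8 are pairwise coprime; by CRT there is a unique solution modulo M = 13 · 9 · 8 = 936.
Solve pairwise, accumulating the modulus:
  Start with x ≡ 10 (mod 13).
  Combine with x ≡ 8 (mod 9): since gcd(13, 9) = 1, we get a unique residue mod 117.
    Write x = 10 + 13·t and substitute into x ≡ 8 (mod 9): 13·t ≡ 8 − 10 = -2 (mod 9).
    Reduce coefficients mod 9: 4·t ≡ 7 (mod 9).
    The inverse of 4 mod 9 is 7 (since 4·7 = 28 = 3·9 + 1), so t ≡ 7·7 = 49 ≡ 4 (mod 9).
    Then x = 10 + 13·4 = 62, valid modulo lcm(13, 9) = 117: x ≡ 62 (mod 117).
  Combine with x ≡ 5 (mod 8): since gcd(117, 8) = 1, we get a unique residue mod 936.
    Write x = 62 + 117·t and substitute into x ≡ 5 (mod 8): 117·t ≡ 5 − 62 = -57 (mod 8).
    Reduce coefficients mod 8: 5·t ≡ 7 (mod 8).
    The inverse of 5 mod 8 is 5 (since 5·5 = 25 = 3·8 + 1), so t ≡ 5·7 = 35 ≡ 3 (mod 8).
    Then x = 62 + 117·3 = 413, valid modulo lcm(117, 8) = 936: x ≡ 413 (mod 936).
Verify: 413 mod 13 = 10 ✓, 413 mod 9 = 8 ✓, 413 mod 8 = 5 ✓.

x ≡ 413 (mod 936).


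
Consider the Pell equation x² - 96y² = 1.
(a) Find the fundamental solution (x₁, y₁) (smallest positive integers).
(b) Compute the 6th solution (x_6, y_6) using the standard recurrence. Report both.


Step 1: Find the fundamental solution (x₁, y₁) of x² - 96y² = 1.
  Expand √96 as a continued fraction. a₀ = ⌊√96⌋ = 9; iterate m_{k+1} = d_k·a_k − m_k, d_{k+1} = (96 − m_{k+1}²)/d_k, a_{k+1} = ⌊(a₀ + m_{k+1})/d_{k+1}⌋ (starting m₀ = 0, d₀ = 1), with convergents p_k = a_k·p_{k-1} + p_{k-2}, q_k = a_k·q_{k-1} + q_{k-2} (p₋₁ = 1, q₋₁ = 0):
  k = 0: a₀ = 9; p₀/q₀ = 9/1; p₀² − 96·q₀² = 81 − 96 = -15.
  k = 1: m = 9, d = 15, a = ⌊(9 + 9)/15⌋ = 1; p/q = (1·9 + 1)/(1·1 + 0) = 10/1; p² − 96·q² = 100 − 96 = 4.
  k = 2: m = 6, d = 4, a = ⌊(9 + 6)/4⌋ = 3; p/q = (3·10 + 9)/(3·1 + 1) = 39/4; p² − 96·q² = 1521 − 1536 = -15.
  k = 3: m = 6, d = 15, a = ⌊(9 + 6)/15⌋ = 1; p/q = (1·39 + 10)/(1·4 + 1) = 49/5; p² − 96·q² = 2401 − 2400 = 1.
  The first convergent with p² − 96·q² = 1 gives the fundamental solution (x₁, y₁) = (49, 5).
Step 2: Apply the recurrence (x_{n+1}, y_{n+1}) = (x₁x_n + 96y₁y_n, x₁y_n + y₁x_n) repeatedly.
  From (x_1, y_1) = (49, 5): x_2 = 49·49 + 96·5·5 = 4801; y_2 = 49·5 + 5·49 = 490.
  From (x_2, y_2) = (4801, 490): x_3 = 49·4801 + 96·5·490 = 470449; y_3 = 49·490 + 5·4801 = 48015.
  From (x_3, y_3) = (470449, 48015): x_4 = 49·470449 + 96·5·48015 = 46099201; y_4 = 49·48015 + 5·470449 = 4704980.
  From (x_4, y_4) = (46099201, 4704980): x_5 = 49·46099201 + 96·5·4704980 = 4517251249; y_5 = 49·4704980 + 5·46099201 = 461040025.
  From (x_5, y_5) = (4517251249, 461040025): x_6 = 49·4517251249 + 96·5·461040025 = 442644523201; y_6 = 49·461040025 + 5·4517251249 = 45177217470.
Step 3: Verify x_6² - 96·y_6² = 195934173919840627286401 - 195934173919840627286400 = 1 (should be 1). ✓

(x_1, y_1) = (49, 5); (x_6, y_6) = (442644523201, 45177217470).
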